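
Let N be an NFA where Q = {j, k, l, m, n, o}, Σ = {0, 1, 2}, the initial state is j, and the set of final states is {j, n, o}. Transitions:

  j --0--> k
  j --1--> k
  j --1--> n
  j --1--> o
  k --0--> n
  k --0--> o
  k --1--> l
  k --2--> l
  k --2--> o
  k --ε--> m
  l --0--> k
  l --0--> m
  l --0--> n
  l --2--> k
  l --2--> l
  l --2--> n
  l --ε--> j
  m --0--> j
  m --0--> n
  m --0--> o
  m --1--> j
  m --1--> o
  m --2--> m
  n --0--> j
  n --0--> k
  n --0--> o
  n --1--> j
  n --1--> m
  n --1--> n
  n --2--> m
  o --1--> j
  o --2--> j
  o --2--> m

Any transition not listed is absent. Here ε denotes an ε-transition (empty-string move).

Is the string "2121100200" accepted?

Start in {j}.
Read '2': {j} → ∅.
The set is empty and remains empty for the remaining 9 symbols.
The final set ∅ contains no accepting state.

No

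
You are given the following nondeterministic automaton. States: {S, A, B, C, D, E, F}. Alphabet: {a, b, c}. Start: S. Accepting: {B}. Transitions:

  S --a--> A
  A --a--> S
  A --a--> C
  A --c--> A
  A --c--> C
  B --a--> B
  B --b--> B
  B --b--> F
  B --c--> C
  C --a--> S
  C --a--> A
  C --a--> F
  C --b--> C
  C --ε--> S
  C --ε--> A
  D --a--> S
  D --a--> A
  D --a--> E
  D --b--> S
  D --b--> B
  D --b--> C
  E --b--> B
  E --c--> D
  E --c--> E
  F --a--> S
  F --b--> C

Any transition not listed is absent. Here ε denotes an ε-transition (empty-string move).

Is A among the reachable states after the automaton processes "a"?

Yes

Start in {S}.
Read 'a': S→{A}; now {A}.
State A is in {A}.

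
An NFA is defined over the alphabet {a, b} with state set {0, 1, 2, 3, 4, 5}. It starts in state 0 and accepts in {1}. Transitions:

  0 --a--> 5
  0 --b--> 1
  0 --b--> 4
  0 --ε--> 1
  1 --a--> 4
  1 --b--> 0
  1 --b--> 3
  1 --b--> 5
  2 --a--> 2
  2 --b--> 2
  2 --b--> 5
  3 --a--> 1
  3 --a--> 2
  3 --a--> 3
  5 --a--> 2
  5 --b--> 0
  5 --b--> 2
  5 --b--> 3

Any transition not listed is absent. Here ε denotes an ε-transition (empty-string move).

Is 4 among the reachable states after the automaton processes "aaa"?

Start: ε-closure({0}) = {0, 1}.
Read 'a': {0, 1} → {4, 5}.
Read 'a': {4, 5} → {2}.
Read 'a': {2} → {2}.
State 4 is not in {2}.

No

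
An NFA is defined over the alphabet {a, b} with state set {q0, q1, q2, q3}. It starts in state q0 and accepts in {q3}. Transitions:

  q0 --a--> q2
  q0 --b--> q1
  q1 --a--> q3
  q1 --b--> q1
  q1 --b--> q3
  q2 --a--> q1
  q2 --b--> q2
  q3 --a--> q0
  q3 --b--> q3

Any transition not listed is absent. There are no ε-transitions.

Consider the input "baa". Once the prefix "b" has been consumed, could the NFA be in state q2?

No

Start in {q0}.
Read 'b': {q0} → {q1}.
State q2 is not in {q1}.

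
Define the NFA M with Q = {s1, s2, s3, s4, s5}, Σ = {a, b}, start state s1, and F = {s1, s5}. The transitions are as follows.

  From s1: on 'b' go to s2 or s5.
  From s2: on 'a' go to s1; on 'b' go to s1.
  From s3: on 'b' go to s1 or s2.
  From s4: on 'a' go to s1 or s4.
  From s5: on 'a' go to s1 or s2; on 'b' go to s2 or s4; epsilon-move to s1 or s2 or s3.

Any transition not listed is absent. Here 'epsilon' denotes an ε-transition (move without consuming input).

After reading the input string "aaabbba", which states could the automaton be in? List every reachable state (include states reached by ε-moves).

∅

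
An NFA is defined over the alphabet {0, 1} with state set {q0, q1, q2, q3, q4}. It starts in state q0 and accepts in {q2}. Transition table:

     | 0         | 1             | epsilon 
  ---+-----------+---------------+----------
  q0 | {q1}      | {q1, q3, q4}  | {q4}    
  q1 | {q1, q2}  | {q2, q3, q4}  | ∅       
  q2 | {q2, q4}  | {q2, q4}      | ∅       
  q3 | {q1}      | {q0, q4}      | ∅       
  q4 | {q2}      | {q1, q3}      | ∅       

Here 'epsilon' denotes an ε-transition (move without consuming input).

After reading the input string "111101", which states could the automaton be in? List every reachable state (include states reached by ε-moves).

{q1, q2, q3, q4}

Start: ε-closure({q0}) = {q0, q4}.
Read '1': {q0, q4} → {q1, q3, q4}.
Read '1': {q1, q3, q4} → {q0, q1, q2, q3, q4}.
Read '1': {q0, q1, q2, q3, q4} → {q0, q1, q2, q3, q4}.
Read '1': {q0, q1, q2, q3, q4} → {q0, q1, q2, q3, q4}.
Read '0': {q0, q1, q2, q3, q4} → {q1, q2, q4}.
Read '1': {q1, q2, q4} → {q1, q2, q3, q4}.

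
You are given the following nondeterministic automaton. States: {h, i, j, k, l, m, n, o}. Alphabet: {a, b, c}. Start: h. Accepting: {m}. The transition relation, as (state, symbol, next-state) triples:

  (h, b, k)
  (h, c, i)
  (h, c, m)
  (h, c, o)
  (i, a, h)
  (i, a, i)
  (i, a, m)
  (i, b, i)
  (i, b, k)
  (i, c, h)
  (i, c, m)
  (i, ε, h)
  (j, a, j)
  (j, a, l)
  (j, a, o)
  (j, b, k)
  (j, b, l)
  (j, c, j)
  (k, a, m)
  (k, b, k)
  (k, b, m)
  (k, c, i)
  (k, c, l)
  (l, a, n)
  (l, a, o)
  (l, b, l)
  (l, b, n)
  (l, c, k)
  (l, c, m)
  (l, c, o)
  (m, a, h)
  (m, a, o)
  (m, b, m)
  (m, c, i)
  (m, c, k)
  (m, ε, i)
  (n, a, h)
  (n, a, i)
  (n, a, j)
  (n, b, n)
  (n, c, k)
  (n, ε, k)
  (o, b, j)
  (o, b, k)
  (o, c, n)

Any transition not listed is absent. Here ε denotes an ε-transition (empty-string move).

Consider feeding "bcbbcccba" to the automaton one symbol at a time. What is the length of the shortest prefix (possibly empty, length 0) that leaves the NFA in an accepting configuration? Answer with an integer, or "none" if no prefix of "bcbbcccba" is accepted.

4

Start in {h}.
Read 'b': h→{k}; now {k}.
Read 'c': k→{i, l}; union {i, l}; ε-closure = {h, i, l}.
Read 'b': h→{k}, i→{i, k}, l→{l, n}; union {i, k, l, n}; ε-closure = {h, i, k, l, n}.
Read 'b': h→{k}, i→{i, k}, k→{k, m}, l→{l, n}, n→{n}; union {i, k, l, m, n}; ε-closure = {h, i, k, l, m, n}.
None of the earlier sets intersect F, but {h, i, k, l, m, n} does.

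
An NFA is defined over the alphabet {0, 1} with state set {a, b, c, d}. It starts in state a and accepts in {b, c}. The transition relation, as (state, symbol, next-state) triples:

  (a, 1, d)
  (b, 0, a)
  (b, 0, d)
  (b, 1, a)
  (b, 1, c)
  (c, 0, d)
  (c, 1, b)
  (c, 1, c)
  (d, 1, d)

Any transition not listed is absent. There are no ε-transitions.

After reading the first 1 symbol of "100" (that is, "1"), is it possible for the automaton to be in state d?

Yes

Start in {a}.
Read '1': {a} → {d}.
State d is in {d}.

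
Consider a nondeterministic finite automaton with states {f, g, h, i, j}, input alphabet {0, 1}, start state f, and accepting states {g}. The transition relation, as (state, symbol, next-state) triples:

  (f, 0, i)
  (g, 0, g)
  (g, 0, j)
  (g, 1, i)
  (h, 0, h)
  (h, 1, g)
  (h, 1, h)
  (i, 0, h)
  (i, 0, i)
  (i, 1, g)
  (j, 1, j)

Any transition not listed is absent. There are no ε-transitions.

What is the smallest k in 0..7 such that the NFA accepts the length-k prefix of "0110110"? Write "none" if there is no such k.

Start in {f}.
Read '0': f→{i}; now {i}.
Read '1': i→{g}; now {g}.
None of the earlier sets intersect F, but {g} does.

2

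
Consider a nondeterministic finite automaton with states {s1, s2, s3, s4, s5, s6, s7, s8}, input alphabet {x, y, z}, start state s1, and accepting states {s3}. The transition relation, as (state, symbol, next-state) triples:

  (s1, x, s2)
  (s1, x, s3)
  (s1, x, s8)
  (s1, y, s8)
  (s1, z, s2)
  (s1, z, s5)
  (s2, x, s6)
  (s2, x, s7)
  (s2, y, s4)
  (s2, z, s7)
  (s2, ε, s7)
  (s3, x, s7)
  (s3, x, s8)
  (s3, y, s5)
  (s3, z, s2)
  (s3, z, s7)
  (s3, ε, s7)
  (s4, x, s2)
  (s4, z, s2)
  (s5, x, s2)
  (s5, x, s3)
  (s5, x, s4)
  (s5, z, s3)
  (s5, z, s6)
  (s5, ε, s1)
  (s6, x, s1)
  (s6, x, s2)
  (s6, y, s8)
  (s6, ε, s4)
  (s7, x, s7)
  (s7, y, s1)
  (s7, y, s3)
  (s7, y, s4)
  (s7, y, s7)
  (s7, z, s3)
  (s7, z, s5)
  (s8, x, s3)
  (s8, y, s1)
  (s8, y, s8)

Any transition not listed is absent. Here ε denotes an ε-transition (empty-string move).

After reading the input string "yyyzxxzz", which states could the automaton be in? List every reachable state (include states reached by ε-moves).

Start in {s1}.
Read 'y': {s1} → {s8}.
Read 'y': {s8} → {s1, s8}.
Read 'y': {s1, s8} → {s1, s8}.
Read 'z': {s1, s8} → {s1, s2, s5, s7}.
Read 'x': {s1, s2, s5, s7} → {s2, s3, s4, s6, s7, s8}.
Read 'x': {s2, s3, s4, s6, s7, s8} → {s1, s2, s3, s4, s6, s7, s8}.
Read 'z': {s1, s2, s3, s4, s6, s7, s8} → {s1, s2, s3, s5, s7}.
Read 'z': {s1, s2, s3, s5, s7} → {s1, s2, s3, s4, s5, s6, s7}.

{s1, s2, s3, s4, s5, s6, s7}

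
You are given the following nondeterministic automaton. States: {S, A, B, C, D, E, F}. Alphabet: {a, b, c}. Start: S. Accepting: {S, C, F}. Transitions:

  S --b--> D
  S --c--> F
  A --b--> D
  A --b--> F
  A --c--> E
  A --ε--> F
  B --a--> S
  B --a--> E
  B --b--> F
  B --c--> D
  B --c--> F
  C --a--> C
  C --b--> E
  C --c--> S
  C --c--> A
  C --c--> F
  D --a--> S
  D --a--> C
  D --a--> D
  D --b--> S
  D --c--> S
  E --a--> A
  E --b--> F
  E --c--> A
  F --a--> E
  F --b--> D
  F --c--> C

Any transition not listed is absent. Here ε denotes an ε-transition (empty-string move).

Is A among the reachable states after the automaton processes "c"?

No

Start in {S}.
Read 'c': S→{F}; now {F}.
State A is not in {F}.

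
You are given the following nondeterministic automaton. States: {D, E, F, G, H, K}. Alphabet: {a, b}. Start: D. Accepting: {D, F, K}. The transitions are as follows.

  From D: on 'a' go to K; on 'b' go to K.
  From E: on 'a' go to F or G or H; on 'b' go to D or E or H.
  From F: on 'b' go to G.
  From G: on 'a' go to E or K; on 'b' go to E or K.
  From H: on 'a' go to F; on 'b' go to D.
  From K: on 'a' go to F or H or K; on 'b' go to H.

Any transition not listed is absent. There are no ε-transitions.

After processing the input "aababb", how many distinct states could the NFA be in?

Start in {D}.
Read 'a': D→{K}; now {K}.
Read 'a': K→{F, H, K}; now {F, H, K}.
Read 'b': F→{G}, H→{D}, K→{H}; now {D, G, H}.
Read 'a': D→{K}, G→{E, K}, H→{F}; now {E, F, K}.
Read 'b': E→{D, E, H}, F→{G}, K→{H}; now {D, E, G, H}.
Read 'b': D→{K}, E→{D, E, H}, G→{E, K}, H→{D}; now {D, E, H, K}.
That set has 4 states.

4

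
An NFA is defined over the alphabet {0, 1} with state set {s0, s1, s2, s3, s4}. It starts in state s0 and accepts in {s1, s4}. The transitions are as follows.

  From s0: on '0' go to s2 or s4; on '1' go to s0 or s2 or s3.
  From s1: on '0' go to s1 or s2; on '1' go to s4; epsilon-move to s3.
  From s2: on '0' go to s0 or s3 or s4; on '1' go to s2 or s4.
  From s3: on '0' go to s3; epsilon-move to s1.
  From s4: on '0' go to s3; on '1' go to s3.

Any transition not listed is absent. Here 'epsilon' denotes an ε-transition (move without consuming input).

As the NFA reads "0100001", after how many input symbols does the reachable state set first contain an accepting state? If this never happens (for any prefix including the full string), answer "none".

1

Start in {s0}.
Read '0': {s0} → {s2, s4}.
None of the earlier sets intersect F, but {s2, s4} does.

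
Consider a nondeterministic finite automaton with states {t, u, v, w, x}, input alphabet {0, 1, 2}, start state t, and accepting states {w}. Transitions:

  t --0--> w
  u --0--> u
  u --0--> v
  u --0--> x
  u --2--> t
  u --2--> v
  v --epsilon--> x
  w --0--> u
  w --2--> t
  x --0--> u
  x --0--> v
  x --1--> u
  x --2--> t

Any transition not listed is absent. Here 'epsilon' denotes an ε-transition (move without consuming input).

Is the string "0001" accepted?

No

Start in {t}.
Read '0': {t} → {w}.
Read '0': {w} → {u}.
Read '0': {u} → {u, v, x}.
Read '1': {u, v, x} → {u}.
The final set {u} contains no accepting state.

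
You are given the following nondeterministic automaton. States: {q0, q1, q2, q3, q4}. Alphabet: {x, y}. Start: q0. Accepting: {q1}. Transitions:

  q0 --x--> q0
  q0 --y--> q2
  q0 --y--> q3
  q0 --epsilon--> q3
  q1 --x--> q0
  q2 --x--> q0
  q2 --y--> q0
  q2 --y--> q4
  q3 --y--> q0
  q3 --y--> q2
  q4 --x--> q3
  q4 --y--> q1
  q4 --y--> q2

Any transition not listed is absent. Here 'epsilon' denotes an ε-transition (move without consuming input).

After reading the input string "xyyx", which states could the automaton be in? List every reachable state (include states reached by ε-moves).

Start: ε-closure({q0}) = {q0, q3}.
Read 'x': {q0, q3} → {q0, q3}.
Read 'y': {q0, q3} → {q0, q2, q3}.
Read 'y': {q0, q2, q3} → {q0, q2, q3, q4}.
Read 'x': {q0, q2, q3, q4} → {q0, q3}.

{q0, q3}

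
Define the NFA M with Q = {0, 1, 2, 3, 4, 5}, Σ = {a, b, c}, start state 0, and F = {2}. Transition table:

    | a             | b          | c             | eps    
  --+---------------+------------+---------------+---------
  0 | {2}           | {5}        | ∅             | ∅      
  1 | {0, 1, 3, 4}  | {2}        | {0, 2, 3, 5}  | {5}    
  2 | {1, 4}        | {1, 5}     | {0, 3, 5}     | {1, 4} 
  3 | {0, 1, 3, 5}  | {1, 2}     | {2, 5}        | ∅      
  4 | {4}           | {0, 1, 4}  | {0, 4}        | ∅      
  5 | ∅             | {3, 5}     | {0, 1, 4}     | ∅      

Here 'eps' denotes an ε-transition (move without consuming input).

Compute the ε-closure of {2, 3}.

{1, 2, 3, 4, 5}

Begin with {2, 3}.
ε-move 2 → 1; add 1.
ε-move 2 → 4; add 4.
ε-move 1 → 5; add 5.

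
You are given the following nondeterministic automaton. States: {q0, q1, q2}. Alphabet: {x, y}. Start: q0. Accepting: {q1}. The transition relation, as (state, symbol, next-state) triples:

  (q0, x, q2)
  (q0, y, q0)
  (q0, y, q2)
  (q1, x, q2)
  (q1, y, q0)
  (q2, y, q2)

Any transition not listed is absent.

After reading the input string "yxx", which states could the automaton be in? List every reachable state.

Start in {q0}.
Read 'y': {q0} → {q0, q2}.
Read 'x': {q0, q2} → {q2}.
Read 'x': {q2} → ∅.

∅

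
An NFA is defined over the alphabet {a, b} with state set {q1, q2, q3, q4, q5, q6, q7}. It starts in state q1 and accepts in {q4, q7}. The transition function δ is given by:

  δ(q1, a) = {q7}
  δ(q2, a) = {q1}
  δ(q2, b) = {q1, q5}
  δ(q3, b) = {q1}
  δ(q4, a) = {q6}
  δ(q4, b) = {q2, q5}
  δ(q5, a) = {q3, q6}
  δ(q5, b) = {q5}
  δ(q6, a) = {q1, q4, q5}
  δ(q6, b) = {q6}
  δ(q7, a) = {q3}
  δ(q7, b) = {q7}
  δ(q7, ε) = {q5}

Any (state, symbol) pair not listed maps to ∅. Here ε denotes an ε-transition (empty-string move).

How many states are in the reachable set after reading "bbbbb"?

0

Start in {q1}.
Read 'b': q1→∅; now ∅.
The set is empty and remains empty for the remaining 4 symbols.
That set has 0 states.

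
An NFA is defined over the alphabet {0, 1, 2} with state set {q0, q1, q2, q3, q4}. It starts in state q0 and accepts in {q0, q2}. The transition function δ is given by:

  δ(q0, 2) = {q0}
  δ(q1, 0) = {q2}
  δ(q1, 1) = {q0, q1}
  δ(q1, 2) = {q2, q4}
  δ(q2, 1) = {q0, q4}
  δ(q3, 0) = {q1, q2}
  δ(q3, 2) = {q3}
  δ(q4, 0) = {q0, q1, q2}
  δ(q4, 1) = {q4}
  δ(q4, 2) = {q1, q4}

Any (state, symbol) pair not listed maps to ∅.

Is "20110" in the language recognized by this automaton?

No

Start in {q0}.
Read '2': {q0} → {q0}.
Read '0': {q0} → ∅.
The set is empty and remains empty for the remaining 3 symbols.
The final set ∅ contains no accepting state.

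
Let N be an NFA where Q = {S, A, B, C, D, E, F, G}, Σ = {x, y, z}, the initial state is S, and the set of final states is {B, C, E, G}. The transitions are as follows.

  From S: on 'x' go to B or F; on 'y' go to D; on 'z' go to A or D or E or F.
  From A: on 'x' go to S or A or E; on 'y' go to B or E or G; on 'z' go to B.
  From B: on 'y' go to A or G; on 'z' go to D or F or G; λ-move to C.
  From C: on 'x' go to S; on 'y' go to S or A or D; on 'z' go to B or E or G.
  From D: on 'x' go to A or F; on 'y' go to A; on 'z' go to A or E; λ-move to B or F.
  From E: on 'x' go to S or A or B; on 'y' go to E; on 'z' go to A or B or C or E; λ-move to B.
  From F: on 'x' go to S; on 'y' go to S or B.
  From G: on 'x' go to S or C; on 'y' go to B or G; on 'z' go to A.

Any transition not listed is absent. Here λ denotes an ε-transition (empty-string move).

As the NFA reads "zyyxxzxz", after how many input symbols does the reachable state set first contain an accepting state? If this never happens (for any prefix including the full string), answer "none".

1

Start in {S}.
Read 'z': S→{A, D, E, F}; union {A, D, E, F}; ε-closure = {A, B, C, D, E, F}.
None of the earlier sets intersect F, but {A, B, C, D, E, F} does.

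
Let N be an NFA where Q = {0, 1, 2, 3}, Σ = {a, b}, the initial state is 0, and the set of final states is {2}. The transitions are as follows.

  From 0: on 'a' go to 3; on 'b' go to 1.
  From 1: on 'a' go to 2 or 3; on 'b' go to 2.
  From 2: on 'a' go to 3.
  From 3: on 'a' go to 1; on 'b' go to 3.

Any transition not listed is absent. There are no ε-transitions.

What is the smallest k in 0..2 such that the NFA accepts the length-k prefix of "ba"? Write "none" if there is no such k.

2

Start in {0}.
Read 'b': 0→{1}; now {1}.
Read 'a': 1→{2, 3}; now {2, 3}.
None of the earlier sets intersect F, but {2, 3} does.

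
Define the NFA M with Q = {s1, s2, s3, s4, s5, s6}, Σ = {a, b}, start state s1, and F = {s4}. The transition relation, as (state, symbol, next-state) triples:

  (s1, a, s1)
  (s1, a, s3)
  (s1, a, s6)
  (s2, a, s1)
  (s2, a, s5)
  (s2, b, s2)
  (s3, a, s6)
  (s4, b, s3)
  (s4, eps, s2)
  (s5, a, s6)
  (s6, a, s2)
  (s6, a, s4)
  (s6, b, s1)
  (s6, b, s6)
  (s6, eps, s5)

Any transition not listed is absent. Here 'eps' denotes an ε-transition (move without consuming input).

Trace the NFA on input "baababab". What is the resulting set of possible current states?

∅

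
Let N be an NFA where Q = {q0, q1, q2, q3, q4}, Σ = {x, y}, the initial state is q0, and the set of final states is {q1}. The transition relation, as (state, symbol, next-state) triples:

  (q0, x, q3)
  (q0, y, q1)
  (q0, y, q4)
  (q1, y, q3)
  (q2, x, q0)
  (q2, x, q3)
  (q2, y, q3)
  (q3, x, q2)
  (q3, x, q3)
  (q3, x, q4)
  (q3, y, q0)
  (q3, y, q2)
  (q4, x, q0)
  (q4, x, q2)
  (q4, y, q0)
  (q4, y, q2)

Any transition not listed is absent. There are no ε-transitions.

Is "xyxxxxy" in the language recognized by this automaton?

Start in {q0}.
Read 'x': q0→{q3}; now {q3}.
Read 'y': q3→{q0, q2}; now {q0, q2}.
Read 'x': q0→{q3}, q2→{q0, q3}; now {q0, q3}.
Read 'x': q0→{q3}, q3→{q2, q3, q4}; now {q2, q3, q4}.
Read 'x': q2→{q0, q3}, q3→{q2, q3, q4}, q4→{q0, q2}; now {q0, q2, q3, q4}.
Read 'x': q0→{q3}, q2→{q0, q3}, q3→{q2, q3, q4}, q4→{q0, q2}; now {q0, q2, q3, q4}.
Read 'y': q0→{q1, q4}, q2→{q3}, q3→{q0, q2}, q4→{q0, q2}; now {q0, q1, q2, q3, q4}.
The final set {q0, q1, q2, q3, q4} contains the accepting state q1.

Yes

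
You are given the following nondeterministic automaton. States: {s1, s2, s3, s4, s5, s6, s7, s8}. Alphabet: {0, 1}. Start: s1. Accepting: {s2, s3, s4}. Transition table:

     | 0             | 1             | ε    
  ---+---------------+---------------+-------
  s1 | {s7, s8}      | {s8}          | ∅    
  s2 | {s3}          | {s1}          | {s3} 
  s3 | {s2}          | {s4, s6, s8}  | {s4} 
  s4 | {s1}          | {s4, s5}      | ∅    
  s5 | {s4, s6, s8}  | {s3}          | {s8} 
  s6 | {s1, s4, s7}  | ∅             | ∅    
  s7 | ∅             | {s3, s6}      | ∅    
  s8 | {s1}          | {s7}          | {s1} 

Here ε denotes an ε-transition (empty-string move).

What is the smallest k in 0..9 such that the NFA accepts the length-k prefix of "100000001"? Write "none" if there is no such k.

Start in {s1}.
Read '1': {s1} → {s1, s8}.
Read '0': {s1, s8} → {s1, s7, s8}.
Read '0': {s1, s7, s8} → {s1, s7, s8}.
Read '0': {s1, s7, s8} → {s1, s7, s8}.
Read '0': {s1, s7, s8} → {s1, s7, s8}.
Read '0': {s1, s7, s8} → {s1, s7, s8}.
Read '0': {s1, s7, s8} → {s1, s7, s8}.
Read '0': {s1, s7, s8} → {s1, s7, s8}.
Read '1': {s1, s7, s8} → {s1, s3, s4, s6, s7, s8}.
None of the earlier sets intersect F, but {s1, s3, s4, s6, s7, s8} does.

9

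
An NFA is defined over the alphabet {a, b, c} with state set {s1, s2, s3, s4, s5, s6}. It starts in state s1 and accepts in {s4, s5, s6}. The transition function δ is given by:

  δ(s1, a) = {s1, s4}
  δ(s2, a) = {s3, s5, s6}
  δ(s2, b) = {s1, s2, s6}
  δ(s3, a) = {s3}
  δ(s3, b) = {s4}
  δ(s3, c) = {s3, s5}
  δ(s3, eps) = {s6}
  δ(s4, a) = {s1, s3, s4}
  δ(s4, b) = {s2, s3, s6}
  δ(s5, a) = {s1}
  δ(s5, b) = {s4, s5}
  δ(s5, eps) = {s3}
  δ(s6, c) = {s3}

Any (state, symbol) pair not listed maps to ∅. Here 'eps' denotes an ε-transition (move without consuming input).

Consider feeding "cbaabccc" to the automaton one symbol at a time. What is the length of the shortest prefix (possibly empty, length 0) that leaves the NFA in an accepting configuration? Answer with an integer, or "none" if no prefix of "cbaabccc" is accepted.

Start in {s1}.
Read 'c': s1→∅; now ∅.
The set is empty and remains empty for the remaining 7 symbols.
No reachable set along the way intersects F.

none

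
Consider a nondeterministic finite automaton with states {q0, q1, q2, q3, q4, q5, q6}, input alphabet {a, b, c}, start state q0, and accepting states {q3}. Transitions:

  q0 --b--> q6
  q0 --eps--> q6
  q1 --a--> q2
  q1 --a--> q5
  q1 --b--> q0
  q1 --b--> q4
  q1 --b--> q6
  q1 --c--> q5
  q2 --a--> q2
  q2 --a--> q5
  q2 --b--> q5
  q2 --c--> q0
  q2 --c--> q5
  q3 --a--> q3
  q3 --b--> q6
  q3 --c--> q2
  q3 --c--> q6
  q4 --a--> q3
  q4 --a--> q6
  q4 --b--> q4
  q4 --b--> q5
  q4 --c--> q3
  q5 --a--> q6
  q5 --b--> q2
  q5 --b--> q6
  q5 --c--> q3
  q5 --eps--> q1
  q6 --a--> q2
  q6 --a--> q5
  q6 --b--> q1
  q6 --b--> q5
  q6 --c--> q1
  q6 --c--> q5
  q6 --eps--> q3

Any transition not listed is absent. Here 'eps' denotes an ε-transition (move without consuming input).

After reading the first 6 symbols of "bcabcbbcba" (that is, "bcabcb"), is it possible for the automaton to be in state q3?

Yes

Start: ε-closure({q0}) = {q0, q3, q6}.
Read 'b': q0→{q6}, q3→{q6}, q6→{q1, q5}; union {q1, q5, q6}; ε-closure = {q1, q3, q5, q6}.
Read 'c': q1→{q5}, q3→{q2, q6}, q5→{q3}, q6→{q1, q5}; now {q1, q2, q3, q5, q6}.
Read 'a': q1→{q2, q5}, q2→{q2, q5}, q3→{q3}, q5→{q6}, q6→{q2, q5}; union {q2, q3, q5, q6}; ε-closure = {q1, q2, q3, q5, q6}.
Read 'b': q1→{q0, q4, q6}, q2→{q5}, q3→{q6}, q5→{q2, q6}, q6→{q1, q5}; union {q0, q1, q2, q4, q5, q6}; ε-closure = {q0, q1, q2, q3, q4, q5, q6}.
Read 'c': q0→∅, q1→{q5}, q2→{q0, q5}, q3→{q2, q6}, q4→{q3}, q5→{q3}, q6→{q1, q5}; now {q0, q1, q2, q3, q5, q6}.
Read 'b': q0→{q6}, q1→{q0, q4, q6}, q2→{q5}, q3→{q6}, q5→{q2, q6}, q6→{q1, q5}; union {q0, q1, q2, q4, q5, q6}; ε-closure = {q0, q1, q2, q3, q4, q5, q6}.
State q3 is in {q0, q1, q2, q3, q4, q5, q6}.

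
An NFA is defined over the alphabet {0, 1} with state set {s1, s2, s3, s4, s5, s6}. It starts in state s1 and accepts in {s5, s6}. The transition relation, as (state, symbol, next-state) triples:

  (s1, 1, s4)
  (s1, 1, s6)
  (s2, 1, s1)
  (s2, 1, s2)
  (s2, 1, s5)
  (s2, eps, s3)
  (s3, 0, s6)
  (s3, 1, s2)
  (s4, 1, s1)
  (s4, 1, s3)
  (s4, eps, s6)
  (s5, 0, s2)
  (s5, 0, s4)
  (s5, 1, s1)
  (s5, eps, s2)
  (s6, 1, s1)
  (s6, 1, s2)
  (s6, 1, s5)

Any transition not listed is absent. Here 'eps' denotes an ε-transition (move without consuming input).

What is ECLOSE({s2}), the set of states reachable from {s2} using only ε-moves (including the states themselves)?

{s2, s3}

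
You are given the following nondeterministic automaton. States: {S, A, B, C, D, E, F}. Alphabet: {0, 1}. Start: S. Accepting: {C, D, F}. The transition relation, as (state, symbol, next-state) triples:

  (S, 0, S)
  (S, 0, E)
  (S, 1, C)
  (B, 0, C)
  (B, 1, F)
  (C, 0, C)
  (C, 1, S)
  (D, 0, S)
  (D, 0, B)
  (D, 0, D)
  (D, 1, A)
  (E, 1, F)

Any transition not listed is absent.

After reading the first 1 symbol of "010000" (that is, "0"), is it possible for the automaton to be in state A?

Start in {S}.
Read '0': S→{S, E}; now {S, E}.
State A is not in {S, E}.

No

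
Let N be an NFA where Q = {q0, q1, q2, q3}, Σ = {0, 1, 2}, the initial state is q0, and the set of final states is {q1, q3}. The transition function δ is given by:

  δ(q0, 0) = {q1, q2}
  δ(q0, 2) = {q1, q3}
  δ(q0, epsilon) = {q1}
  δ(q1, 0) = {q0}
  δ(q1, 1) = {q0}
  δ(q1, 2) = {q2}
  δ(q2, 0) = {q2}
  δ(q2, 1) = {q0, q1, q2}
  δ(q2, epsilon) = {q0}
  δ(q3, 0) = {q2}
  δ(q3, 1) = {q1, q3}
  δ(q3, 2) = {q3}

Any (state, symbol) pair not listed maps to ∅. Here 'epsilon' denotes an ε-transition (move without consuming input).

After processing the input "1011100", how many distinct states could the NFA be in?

Start: ε-closure({q0}) = {q0, q1}.
Read '1': q0→∅, q1→{q0}; union {q0}; ε-closure = {q0, q1}.
Read '0': q0→{q1, q2}, q1→{q0}; now {q0, q1, q2}.
Read '1': q0→∅, q1→{q0}, q2→{q0, q1, q2}; now {q0, q1, q2}.
Read '1': q0→∅, q1→{q0}, q2→{q0, q1, q2}; now {q0, q1, q2}.
Read '1': q0→∅, q1→{q0}, q2→{q0, q1, q2}; now {q0, q1, q2}.
Read '0': q0→{q1, q2}, q1→{q0}, q2→{q2}; now {q0, q1, q2}.
Read '0': q0→{q1, q2}, q1→{q0}, q2→{q2}; now {q0, q1, q2}.
That set has 3 states.

3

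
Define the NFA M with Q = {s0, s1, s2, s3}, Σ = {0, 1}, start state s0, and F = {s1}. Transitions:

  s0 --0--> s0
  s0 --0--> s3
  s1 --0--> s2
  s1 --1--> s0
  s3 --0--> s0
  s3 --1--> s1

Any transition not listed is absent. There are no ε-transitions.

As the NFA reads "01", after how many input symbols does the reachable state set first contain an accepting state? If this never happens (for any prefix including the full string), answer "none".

Start in {s0}.
Read '0': s0→{s0, s3}; now {s0, s3}.
Read '1': s0→∅, s3→{s1}; now {s1}.
None of the earlier sets intersect F, but {s1} does.

2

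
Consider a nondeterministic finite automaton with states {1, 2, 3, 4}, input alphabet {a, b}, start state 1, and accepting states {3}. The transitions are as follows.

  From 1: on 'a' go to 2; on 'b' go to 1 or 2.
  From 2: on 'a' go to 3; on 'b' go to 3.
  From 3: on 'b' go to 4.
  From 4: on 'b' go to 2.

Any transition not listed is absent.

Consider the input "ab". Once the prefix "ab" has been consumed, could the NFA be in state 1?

No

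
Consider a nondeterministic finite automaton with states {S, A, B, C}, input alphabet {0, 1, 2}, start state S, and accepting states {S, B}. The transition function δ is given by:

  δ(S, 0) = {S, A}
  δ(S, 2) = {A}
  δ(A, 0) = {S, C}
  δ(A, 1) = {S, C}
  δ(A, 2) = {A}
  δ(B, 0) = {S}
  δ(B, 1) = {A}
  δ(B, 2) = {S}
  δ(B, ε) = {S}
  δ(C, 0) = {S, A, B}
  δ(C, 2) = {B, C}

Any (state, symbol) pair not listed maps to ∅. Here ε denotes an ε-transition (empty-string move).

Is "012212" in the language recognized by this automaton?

Start in {S}.
Read '0': S→{S, A}; now {S, A}.
Read '1': S→∅, A→{S, C}; now {S, C}.
Read '2': S→{A}, C→{B, C}; union {A, B, C}; ε-closure = {S, A, B, C}.
Read '2': S→{A}, A→{A}, B→{S}, C→{B, C}; now {S, A, B, C}.
Read '1': S→∅, A→{S, C}, B→{A}, C→∅; now {S, A, C}.
Read '2': S→{A}, A→{A}, C→{B, C}; union {A, B, C}; ε-closure = {S, A, B, C}.
The final set {S, A, B, C} contains the accepting states S, B.

Yes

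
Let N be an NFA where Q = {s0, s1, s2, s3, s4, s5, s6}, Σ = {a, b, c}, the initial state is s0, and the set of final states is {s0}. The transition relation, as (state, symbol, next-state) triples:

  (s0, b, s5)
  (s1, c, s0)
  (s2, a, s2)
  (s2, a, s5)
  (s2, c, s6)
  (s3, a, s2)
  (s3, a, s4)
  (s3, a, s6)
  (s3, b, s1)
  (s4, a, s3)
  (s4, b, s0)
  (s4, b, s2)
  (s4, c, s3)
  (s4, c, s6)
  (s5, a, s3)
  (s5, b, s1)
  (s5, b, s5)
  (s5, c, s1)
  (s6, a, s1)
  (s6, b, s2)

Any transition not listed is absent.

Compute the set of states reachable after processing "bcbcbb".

Start in {s0}.
Read 'b': {s0} → {s5}.
Read 'c': {s5} → {s1}.
Read 'b': {s1} → ∅.
The set is empty and remains empty for the remaining 3 symbols.

∅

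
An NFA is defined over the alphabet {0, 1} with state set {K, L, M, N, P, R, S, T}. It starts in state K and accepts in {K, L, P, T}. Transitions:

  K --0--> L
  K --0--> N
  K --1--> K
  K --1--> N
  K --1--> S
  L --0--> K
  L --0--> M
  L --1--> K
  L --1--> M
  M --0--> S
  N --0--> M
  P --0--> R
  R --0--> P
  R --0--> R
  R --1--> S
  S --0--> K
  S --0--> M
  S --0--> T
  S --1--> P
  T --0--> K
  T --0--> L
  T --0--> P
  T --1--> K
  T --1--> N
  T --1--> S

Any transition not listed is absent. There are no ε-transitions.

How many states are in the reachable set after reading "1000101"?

5

Start in {K}.
Read '1': {K} → {K, N, S}.
Read '0': {K, N, S} → {K, L, M, N, T}.
Read '0': {K, L, M, N, T} → {K, L, M, N, P, S}.
Read '0': {K, L, M, N, P, S} → {K, L, M, N, R, S, T}.
Read '1': {K, L, M, N, R, S, T} → {K, M, N, P, S}.
Read '0': {K, M, N, P, S} → {K, L, M, N, R, S, T}.
Read '1': {K, L, M, N, R, S, T} → {K, M, N, P, S}.
That set has 5 states.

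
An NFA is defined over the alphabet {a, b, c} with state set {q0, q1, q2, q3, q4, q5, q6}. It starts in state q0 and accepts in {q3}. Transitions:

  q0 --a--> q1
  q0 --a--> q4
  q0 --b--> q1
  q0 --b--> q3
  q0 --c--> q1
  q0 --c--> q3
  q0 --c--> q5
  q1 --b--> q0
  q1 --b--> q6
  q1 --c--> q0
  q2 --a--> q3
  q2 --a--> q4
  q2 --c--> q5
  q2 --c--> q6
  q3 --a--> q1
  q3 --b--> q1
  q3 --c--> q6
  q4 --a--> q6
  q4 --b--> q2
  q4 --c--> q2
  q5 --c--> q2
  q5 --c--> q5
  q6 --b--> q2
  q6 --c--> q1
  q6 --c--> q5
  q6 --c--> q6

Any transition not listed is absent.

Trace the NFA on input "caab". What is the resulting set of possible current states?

∅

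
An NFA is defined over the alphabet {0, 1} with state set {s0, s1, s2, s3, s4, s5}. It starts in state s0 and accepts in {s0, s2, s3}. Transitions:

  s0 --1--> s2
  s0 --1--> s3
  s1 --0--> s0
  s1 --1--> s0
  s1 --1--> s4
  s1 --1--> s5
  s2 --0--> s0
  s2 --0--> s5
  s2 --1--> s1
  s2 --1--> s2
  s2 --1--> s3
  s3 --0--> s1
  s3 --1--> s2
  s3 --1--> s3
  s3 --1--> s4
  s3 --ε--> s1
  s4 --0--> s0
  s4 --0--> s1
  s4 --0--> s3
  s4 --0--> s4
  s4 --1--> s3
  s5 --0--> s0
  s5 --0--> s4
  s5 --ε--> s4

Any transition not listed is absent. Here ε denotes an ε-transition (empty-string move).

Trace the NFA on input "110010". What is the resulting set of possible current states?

Start in {s0}.
Read '1': s0→{s2, s3}; union {s2, s3}; ε-closure = {s1, s2, s3}.
Read '1': s1→{s0, s4, s5}, s2→{s1, s2, s3}, s3→{s2, s3, s4}; now {s0, s1, s2, s3, s4, s5}.
Read '0': s0→∅, s1→{s0}, s2→{s0, s5}, s3→{s1}, s4→{s0, s1, s3, s4}, s5→{s0, s4}; now {s0, s1, s3, s4, s5}.
Read '0': s0→∅, s1→{s0}, s3→{s1}, s4→{s0, s1, s3, s4}, s5→{s0, s4}; now {s0, s1, s3, s4}.
Read '1': s0→{s2, s3}, s1→{s0, s4, s5}, s3→{s2, s3, s4}, s4→{s3}; union {s0, s2, s3, s4, s5}; ε-closure = {s0, s1, s2, s3, s4, s5}.
Read '0': s0→∅, s1→{s0}, s2→{s0, s5}, s3→{s1}, s4→{s0, s1, s3, s4}, s5→{s0, s4}; now {s0, s1, s3, s4, s5}.

{s0, s1, s3, s4, s5}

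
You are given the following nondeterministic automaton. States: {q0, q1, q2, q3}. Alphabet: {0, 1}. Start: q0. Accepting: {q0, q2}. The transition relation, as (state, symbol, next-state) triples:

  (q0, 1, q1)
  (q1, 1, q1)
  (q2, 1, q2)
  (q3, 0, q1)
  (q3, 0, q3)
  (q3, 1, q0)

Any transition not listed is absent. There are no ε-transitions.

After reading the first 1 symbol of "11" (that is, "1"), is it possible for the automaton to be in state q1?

Yes

Start in {q0}.
Read '1': q0→{q1}; now {q1}.
State q1 is in {q1}.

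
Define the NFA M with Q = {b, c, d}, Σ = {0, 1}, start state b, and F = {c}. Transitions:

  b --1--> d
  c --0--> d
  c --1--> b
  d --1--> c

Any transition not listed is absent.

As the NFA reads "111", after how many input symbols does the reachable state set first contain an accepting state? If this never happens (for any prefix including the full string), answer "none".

2

Start in {b}.
Read '1': b→{d}; now {d}.
Read '1': d→{c}; now {c}.
None of the earlier sets intersect F, but {c} does.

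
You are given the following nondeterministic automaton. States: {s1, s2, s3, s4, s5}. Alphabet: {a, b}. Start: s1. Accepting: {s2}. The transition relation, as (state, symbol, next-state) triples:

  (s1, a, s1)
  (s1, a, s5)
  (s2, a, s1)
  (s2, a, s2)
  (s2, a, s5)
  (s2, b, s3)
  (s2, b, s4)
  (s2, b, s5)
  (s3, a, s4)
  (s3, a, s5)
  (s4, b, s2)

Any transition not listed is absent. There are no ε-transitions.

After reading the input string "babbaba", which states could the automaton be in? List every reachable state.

Start in {s1}.
Read 'b': s1→∅; now ∅.
The set is empty and remains empty for the remaining 6 symbols.

∅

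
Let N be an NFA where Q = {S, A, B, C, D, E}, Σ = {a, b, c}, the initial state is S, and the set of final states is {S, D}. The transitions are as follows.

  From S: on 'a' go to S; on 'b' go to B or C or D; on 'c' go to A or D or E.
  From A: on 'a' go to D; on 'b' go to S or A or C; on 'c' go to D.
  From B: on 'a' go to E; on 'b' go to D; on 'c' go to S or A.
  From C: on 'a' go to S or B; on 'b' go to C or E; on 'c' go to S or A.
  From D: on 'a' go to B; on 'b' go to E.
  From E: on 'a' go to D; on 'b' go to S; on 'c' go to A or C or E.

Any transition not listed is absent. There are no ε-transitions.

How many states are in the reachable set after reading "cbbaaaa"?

4

Start in {S}.
Read 'c': S→{A, D, E}; now {A, D, E}.
Read 'b': A→{S, A, C}, D→{E}, E→{S}; now {S, A, C, E}.
Read 'b': S→{B, C, D}, A→{S, A, C}, C→{C, E}, E→{S}; now {S, A, B, C, D, E}.
Read 'a': S→{S}, A→{D}, B→{E}, C→{S, B}, D→{B}, E→{D}; now {S, B, D, E}.
Read 'a': S→{S}, B→{E}, D→{B}, E→{D}; now {S, B, D, E}.
Read 'a': S→{S}, B→{E}, D→{B}, E→{D}; now {S, B, D, E}.
Read 'a': S→{S}, B→{E}, D→{B}, E→{D}; now {S, B, D, E}.
That set has 4 states.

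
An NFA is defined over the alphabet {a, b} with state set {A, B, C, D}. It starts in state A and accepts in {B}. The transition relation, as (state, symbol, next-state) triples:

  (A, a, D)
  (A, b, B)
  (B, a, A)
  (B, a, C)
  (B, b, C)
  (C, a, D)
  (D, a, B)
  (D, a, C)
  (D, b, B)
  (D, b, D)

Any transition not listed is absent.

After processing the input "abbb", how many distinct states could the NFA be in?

Start in {A}.
Read 'a': {A} → {D}.
Read 'b': {D} → {B, D}.
Read 'b': {B, D} → {B, C, D}.
Read 'b': {B, C, D} → {B, C, D}.
That set has 3 states.

3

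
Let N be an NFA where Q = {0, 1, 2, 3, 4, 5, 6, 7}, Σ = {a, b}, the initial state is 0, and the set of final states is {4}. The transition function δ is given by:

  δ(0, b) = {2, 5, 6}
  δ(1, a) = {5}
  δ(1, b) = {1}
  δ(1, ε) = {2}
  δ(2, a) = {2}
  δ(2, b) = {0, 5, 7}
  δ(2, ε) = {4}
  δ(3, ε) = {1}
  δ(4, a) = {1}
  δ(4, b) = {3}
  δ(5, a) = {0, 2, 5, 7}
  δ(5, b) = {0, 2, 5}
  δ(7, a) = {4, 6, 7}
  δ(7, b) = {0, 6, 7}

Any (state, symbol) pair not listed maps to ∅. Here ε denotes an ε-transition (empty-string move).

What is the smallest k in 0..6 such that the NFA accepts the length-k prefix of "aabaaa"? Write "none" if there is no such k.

Start in {0}.
Read 'a': {0} → ∅.
The set is empty and remains empty for the remaining 5 symbols.
No reachable set along the way intersects F.

none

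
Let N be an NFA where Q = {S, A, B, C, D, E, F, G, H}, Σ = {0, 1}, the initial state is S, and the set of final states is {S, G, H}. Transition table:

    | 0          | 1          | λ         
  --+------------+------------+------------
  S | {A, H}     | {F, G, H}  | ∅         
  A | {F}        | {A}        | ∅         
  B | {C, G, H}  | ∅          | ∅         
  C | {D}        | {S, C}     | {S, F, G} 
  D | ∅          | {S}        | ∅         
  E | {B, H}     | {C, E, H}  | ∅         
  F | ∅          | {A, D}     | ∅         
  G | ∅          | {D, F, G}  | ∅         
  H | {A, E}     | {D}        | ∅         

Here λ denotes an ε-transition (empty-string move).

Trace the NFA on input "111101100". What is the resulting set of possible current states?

Start in {S}.
Read '1': {S} → {F, G, H}.
Read '1': {F, G, H} → {A, D, F, G}.
Read '1': {A, D, F, G} → {S, A, D, F, G}.
Read '1': {S, A, D, F, G} → {S, A, D, F, G, H}.
Read '0': {S, A, D, F, G, H} → {A, E, F, H}.
Read '1': {A, E, F, H} → {S, A, C, D, E, F, G, H}.
Read '1': {S, A, C, D, E, F, G, H} → {S, A, C, D, E, F, G, H}.
Read '0': {S, A, C, D, E, F, G, H} → {A, B, D, E, F, H}.
Read '0': {A, B, D, E, F, H} → {S, A, B, C, E, F, G, H}.

{S, A, B, C, E, F, G, H}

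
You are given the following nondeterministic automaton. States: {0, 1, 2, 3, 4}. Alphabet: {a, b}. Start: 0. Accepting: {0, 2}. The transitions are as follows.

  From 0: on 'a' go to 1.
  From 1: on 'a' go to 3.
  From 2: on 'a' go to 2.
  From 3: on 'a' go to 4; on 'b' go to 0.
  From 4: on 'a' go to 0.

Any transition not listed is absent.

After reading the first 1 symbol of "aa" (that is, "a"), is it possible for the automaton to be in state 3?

No

Start in {0}.
Read 'a': 0→{1}; now {1}.
State 3 is not in {1}.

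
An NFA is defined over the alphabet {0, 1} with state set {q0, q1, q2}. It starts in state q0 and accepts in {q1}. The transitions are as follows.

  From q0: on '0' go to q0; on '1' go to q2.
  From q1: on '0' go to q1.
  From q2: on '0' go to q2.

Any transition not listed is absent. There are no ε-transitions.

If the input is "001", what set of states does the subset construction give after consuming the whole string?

{q2}

Start in {q0}.
Read '0': {q0} → {q0}.
Read '0': {q0} → {q0}.
Read '1': {q0} → {q2}.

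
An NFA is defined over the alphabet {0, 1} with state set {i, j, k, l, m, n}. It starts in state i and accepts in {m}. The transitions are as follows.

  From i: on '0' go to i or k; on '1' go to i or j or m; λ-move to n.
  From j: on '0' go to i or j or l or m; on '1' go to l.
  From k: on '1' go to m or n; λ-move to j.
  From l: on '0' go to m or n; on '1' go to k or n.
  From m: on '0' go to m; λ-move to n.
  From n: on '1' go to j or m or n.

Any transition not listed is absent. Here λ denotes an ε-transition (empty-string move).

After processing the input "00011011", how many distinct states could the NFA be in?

Start: ε-closure({i}) = {i, n}.
Read '0': i→{i, k}, n→∅; union {i, k}; ε-closure = {i, j, k, n}.
Read '0': i→{i, k}, j→{i, j, l, m}, k→∅, n→∅; union {i, j, k, l, m}; ε-closure = {i, j, k, l, m, n}.
Read '0': i→{i, k}, j→{i, j, l, m}, k→∅, l→{m, n}, m→{m}, n→∅; now {i, j, k, l, m, n}.
Read '1': i→{i, j, m}, j→{l}, k→{m, n}, l→{k, n}, m→∅, n→{j, m, n}; now {i, j, k, l, m, n}.
Read '1': i→{i, j, m}, j→{l}, k→{m, n}, l→{k, n}, m→∅, n→{j, m, n}; now {i, j, k, l, m, n}.
Read '0': i→{i, k}, j→{i, j, l, m}, k→∅, l→{m, n}, m→{m}, n→∅; now {i, j, k, l, m, n}.
Read '1': i→{i, j, m}, j→{l}, k→{m, n}, l→{k, n}, m→∅, n→{j, m, n}; now {i, j, k, l, m, n}.
Read '1': i→{i, j, m}, j→{l}, k→{m, n}, l→{k, n}, m→∅, n→{j, m, n}; now {i, j, k, l, m, n}.
That set has 6 states.

6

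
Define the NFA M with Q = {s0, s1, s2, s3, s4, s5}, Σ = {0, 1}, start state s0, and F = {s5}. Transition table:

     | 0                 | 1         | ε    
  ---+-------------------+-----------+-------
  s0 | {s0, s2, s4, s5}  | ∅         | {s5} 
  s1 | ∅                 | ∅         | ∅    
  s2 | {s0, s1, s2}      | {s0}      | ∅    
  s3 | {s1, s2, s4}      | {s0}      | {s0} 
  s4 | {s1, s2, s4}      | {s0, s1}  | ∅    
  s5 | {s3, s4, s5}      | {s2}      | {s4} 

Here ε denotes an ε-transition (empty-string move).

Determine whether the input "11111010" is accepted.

Yes

Start: ε-closure({s0}) = {s0, s4, s5}.
Read '1': s0→∅, s4→{s0, s1}, s5→{s2}; union {s0, s1, s2}; ε-closure = {s0, s1, s2, s4, s5}.
Read '1': s0→∅, s1→∅, s2→{s0}, s4→{s0, s1}, s5→{s2}; union {s0, s1, s2}; ε-closure = {s0, s1, s2, s4, s5}.
Read '1': s0→∅, s1→∅, s2→{s0}, s4→{s0, s1}, s5→{s2}; union {s0, s1, s2}; ε-closure = {s0, s1, s2, s4, s5}.
Read '1': s0→∅, s1→∅, s2→{s0}, s4→{s0, s1}, s5→{s2}; union {s0, s1, s2}; ε-closure = {s0, s1, s2, s4, s5}.
Read '1': s0→∅, s1→∅, s2→{s0}, s4→{s0, s1}, s5→{s2}; union {s0, s1, s2}; ε-closure = {s0, s1, s2, s4, s5}.
Read '0': s0→{s0, s2, s4, s5}, s1→∅, s2→{s0, s1, s2}, s4→{s1, s2, s4}, s5→{s3, s4, s5}; now {s0, s1, s2, s3, s4, s5}.
Read '1': s0→∅, s1→∅, s2→{s0}, s3→{s0}, s4→{s0, s1}, s5→{s2}; union {s0, s1, s2}; ε-closure = {s0, s1, s2, s4, s5}.
Read '0': s0→{s0, s2, s4, s5}, s1→∅, s2→{s0, s1, s2}, s4→{s1, s2, s4}, s5→{s3, s4, s5}; now {s0, s1, s2, s3, s4, s5}.
The final set {s0, s1, s2, s3, s4, s5} contains the accepting state s5.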